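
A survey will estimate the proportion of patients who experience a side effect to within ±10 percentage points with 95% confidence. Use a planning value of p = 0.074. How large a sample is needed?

n = 27

For a proportion with margin E = 0.1 at 95% confidence, z = 1.960.
n = p̂(1−p̂)(z/E)² = 0.074 × 0.926 × (1.960/0.1)² = 26.32
Round up: n = 27.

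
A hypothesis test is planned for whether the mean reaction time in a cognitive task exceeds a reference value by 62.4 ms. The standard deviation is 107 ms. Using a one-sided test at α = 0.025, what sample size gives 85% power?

27

For a one-sample z-test, n = ((z_α + z_β)·σ/δ)².
z_α = 1.960 (one-sided α = 0.025); z_β = 1.036 (power 85% → β = 0.15).
n = (2.996 × 107 / 62.4)² = 26.39
Round up: n = 27.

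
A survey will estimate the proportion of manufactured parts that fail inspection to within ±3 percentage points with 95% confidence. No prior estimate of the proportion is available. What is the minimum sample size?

1068

For a proportion with margin E = 0.03 at 95% confidence, z = 1.960.
With no prior estimate, use p = 0.5, which maximizes p(1−p) at 0.25.
n = 0.25 × (z/E)² = 0.25 × (1.960/0.03)² = 1067.11
Round up: n = 1068.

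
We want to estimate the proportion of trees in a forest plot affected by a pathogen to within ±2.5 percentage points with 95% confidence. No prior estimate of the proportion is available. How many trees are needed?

For a proportion with margin E = 0.025 at 95% confidence, z = 1.960.
With no prior estimate, use p = 0.5, which maximizes p(1−p) at 0.25.
n = 0.25 × (z/E)² = 0.25 × (1.960/0.025)² = 1536.64
Round up: n = 1537.

1537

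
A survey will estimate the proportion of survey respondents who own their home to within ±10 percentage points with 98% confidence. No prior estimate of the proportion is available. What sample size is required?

For a proportion with margin E = 0.1 at 98% confidence, z = 2.326.
With no prior estimate, use p = 0.5, which maximizes p(1−p) at 0.25.
n = 0.25 × (z/E)² = 0.25 × (2.326/0.1)² = 135.26
Round up: n = 136.

n = 136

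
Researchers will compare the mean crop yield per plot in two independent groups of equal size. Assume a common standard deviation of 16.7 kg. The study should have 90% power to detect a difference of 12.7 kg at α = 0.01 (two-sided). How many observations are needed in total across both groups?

For two equal groups, n per group = 2·((z_{α/2} + z_β)·σ/δ)².
z_{α/2} = 2.576; z_β = 1.282 (power 90%).
n = 2 × (3.858 × 16.7 / 12.7)² = 2 × 25.74 = 51.48
Round up: n = 52 per group.
Total across both groups: 2 × 52 = 104.

104 total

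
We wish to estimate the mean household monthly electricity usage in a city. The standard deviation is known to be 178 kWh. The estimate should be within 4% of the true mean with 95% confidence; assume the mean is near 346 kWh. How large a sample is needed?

For a mean, the margin of error is E = z·σ/√n, so n = (zσ/E)².
At 95% confidence, z = 1.960.
E = 4% of 346 = 13.84 kWh.
n = (1.960 × 178 / 13.84)² = 635.45
Round up: n = 636.

n = 636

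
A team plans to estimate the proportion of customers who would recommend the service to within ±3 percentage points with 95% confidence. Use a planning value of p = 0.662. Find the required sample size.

For a proportion with margin E = 0.03 at 95% confidence, z = 1.960.
n = p̂(1−p̂)(z/E)² = 0.662 × 0.338 × (1.960/0.03)² = 955.09
Round up: n = 956.

956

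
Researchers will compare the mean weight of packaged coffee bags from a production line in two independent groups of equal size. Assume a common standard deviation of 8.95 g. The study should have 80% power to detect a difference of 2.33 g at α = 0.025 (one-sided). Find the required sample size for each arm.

For two equal groups, n per group = 2·((z_α + z_β)·σ/δ)².
z_α = 1.960; z_β = 0.842 (power 80%).
n = 2 × (2.802 × 8.95 / 2.33)² = 2 × 115.84 = 231.68
Round up: n = 232 per group.

232 per group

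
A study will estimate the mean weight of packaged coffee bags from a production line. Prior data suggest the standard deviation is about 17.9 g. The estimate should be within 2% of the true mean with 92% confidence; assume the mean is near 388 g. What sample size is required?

n = 17

For a mean, the margin of error is E = z·σ/√n, so n = (zσ/E)².
At 92% confidence, z = 1.751.
E = 2% of 388 = 7.76 g.
n = (1.751 × 17.9 / 7.76)² = 16.31
Round up: n = 17.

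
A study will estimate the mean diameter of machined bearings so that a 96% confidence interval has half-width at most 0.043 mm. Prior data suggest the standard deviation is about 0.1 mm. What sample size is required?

For a mean, the margin of error is E = z·σ/√n, so n = (zσ/E)².
At 96% confidence, z = 2.054.
n = (2.054 × 0.1 / 0.043)² = 22.82
Round up: n = 23.

n = 23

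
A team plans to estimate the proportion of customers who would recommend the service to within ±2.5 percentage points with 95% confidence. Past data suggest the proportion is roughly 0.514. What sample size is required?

1536

For a proportion with margin E = 0.025 at 95% confidence, z = 1.960.
n = p̂(1−p̂)(z/E)² = 0.514 × 0.486 × (1.960/0.025)² = 1535.44
Round up: n = 1536.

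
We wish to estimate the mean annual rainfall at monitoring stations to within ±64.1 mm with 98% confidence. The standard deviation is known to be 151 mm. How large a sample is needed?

n = 31

For a mean, the margin of error is E = z·σ/√n, so n = (zσ/E)².
At 98% confidence, z = 2.326.
n = (2.326 × 151 / 64.1)² = 30.02
Round up: n = 31.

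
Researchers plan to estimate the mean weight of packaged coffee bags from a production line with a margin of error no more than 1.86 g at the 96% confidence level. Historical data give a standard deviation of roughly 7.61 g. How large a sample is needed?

n = 71

For a mean, the margin of error is E = z·σ/√n, so n = (zσ/E)².
At 96% confidence, z = 2.054.
n = (2.054 × 7.61 / 1.86)² = 70.62
Round up: n = 71.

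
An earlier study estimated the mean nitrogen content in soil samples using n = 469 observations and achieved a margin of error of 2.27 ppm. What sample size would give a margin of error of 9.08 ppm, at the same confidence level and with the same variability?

Margin of error scales as 1/√n, so n₂ = n₁·(E₁/E₂)².
n₂ = 469 × (2.27/9.08)² = 469 × 0.0625 = 29.31
Round up: n₂ = 30.

30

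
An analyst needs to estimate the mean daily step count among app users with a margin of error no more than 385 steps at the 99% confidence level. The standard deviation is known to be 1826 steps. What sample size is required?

For a mean, the margin of error is E = z·σ/√n, so n = (zσ/E)².
At 99% confidence, z = 2.576.
n = (2.576 × 1826 / 385)² = 149.27
Round up: n = 150.

150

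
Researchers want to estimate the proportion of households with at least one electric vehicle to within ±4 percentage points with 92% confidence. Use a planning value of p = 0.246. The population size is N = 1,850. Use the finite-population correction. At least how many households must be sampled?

For a proportion with margin E = 0.04 at 92% confidence, z = 1.751.
n = p̂(1−p̂)(z/E)² = 0.246 × 0.754 × (1.751/0.04)² = 355.43 — call this n₀.
Finite-population correction with N = 1,850: n = n₀ / (1 + (n₀−1)/N) = 355.43 / 1.192 = 298.18
Round up: n = 299.

299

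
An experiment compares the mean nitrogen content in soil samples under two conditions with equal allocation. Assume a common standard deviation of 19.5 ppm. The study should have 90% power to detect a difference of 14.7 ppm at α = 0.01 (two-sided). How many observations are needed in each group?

For two equal groups, n per group = 2·((z_{α/2} + z_β)·σ/δ)².
z_{α/2} = 2.576; z_β = 1.282 (power 90%).
n = 2 × (3.858 × 19.5 / 14.7)² = 2 × 26.19 = 52.38
Round up: n = 53 per group.

53 per group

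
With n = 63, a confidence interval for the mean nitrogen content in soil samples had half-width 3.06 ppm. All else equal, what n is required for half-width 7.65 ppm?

11

Margin of error scales as 1/√n, so n₂ = n₁·(E₁/E₂)².
n₂ = 63 × (3.06/7.65)² = 63 × 0.16 = 10.08
Round up: n₂ = 11.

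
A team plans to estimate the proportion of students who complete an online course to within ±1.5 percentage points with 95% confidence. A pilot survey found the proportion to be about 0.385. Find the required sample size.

For a proportion with margin E = 0.015 at 95% confidence, z = 1.960.
n = p̂(1−p̂)(z/E)² = 0.385 × 0.615 × (1.960/0.015)² = 4042.64
Round up: n = 4043.

4043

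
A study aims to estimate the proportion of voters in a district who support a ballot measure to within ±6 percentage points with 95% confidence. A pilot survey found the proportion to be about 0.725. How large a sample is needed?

For a proportion with margin E = 0.06 at 95% confidence, z = 1.960.
n = p̂(1−p̂)(z/E)² = 0.725 × 0.275 × (1.960/0.06)² = 212.76
Round up: n = 213.

213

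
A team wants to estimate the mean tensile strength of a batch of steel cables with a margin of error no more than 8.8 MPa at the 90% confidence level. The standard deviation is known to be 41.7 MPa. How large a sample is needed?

For a mean, the margin of error is E = z·σ/√n, so n = (zσ/E)².
At 90% confidence, z = 1.645.
n = (1.645 × 41.7 / 8.8)² = 60.76
Round up: n = 61.

61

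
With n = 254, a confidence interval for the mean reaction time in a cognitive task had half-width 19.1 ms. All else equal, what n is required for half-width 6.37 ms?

Margin of error scales as 1/√n, so n₂ = n₁·(E₁/E₂)².
n₂ = 254 × (19.1/6.37)² = 254 × 8.991 = 2283.71
Round up: n₂ = 2284.

2284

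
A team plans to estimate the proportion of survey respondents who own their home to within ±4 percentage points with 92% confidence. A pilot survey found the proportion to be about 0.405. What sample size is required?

For a proportion with margin E = 0.04 at 92% confidence, z = 1.751.
n = p̂(1−p̂)(z/E)² = 0.405 × 0.595 × (1.751/0.04)² = 461.77
Round up: n = 462.

462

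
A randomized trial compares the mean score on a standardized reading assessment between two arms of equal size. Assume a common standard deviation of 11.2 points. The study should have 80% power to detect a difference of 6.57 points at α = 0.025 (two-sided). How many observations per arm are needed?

For two equal groups, n per group = 2·((z_{α/2} + z_β)·σ/δ)².
z_{α/2} = 2.241; z_β = 0.842 (power 80%).
n = 2 × (3.083 × 11.2 / 6.57)² = 2 × 27.62 = 55.24
Round up: n = 56 per group.

56 per group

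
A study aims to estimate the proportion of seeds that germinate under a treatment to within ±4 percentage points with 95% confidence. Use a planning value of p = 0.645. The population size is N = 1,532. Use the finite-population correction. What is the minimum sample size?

405

For a proportion with margin E = 0.04 at 95% confidence, z = 1.960.
n = p̂(1−p̂)(z/E)² = 0.645 × 0.355 × (1.960/0.04)² = 549.77 — call this n₀.
Finite-population correction with N = 1,532: n = n₀ / (1 + (n₀−1)/N) = 549.77 / 1.358 = 404.84
Round up: n = 405.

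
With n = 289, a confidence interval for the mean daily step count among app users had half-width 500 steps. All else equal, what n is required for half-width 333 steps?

n = 652

Margin of error scales as 1/√n, so n₂ = n₁·(E₁/E₂)².
n₂ = 289 × (500/333)² = 289 × 2.255 = 651.69
Round up: n₂ = 652.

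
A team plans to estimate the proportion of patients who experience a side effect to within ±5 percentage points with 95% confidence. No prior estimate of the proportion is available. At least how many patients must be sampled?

385

For a proportion with margin E = 0.05 at 95% confidence, z = 1.960.
With no prior estimate, use p = 0.5, which maximizes p(1−p) at 0.25.
n = 0.25 × (z/E)² = 0.25 × (1.960/0.05)² = 384.16
Round up: n = 385.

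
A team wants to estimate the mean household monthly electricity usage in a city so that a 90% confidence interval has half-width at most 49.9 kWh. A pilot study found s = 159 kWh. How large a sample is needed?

28

For a mean, the margin of error is E = z·σ/√n, so n = (zσ/E)².
At 90% confidence, z = 1.645.
n = (1.645 × 159 / 49.9)² = 27.47
Round up: n = 28.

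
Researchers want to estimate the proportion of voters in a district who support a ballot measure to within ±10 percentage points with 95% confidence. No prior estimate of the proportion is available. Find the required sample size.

For a proportion with margin E = 0.1 at 95% confidence, z = 1.960.
With no prior estimate, use p = 0.5, which maximizes p(1−p) at 0.25.
n = 0.25 × (z/E)² = 0.25 × (1.960/0.1)² = 96.04
Round up: n = 97.

97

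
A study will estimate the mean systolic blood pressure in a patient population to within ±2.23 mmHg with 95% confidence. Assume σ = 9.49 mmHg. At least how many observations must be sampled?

For a mean, the margin of error is E = z·σ/√n, so n = (zσ/E)².
At 95% confidence, z = 1.960.
n = (1.960 × 9.49 / 2.23)² = 69.57
Round up: n = 70.

70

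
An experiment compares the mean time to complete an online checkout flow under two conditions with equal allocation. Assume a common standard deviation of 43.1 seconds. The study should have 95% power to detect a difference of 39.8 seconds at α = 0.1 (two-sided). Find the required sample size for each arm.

26 per group

For two equal groups, n per group = 2·((z_{α/2} + z_β)·σ/δ)².
z_{α/2} = 1.645; z_β = 1.645 (power 95%).
n = 2 × (3.290 × 43.1 / 39.8)² = 2 × 12.69 = 25.38
Round up: n = 26 per group.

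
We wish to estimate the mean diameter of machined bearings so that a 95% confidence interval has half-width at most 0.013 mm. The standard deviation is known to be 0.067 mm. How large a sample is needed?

103

For a mean, the margin of error is E = z·σ/√n, so n = (zσ/E)².
At 95% confidence, z = 1.960.
n = (1.960 × 0.067 / 0.013)² = 102.04
Round up: n = 103.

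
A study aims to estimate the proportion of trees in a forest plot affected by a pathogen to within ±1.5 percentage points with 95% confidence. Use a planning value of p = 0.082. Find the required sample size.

For a proportion with margin E = 0.015 at 95% confidence, z = 1.960.
n = p̂(1−p̂)(z/E)² = 0.082 × 0.918 × (1.960/0.015)² = 1285.25
Round up: n = 1286.

1286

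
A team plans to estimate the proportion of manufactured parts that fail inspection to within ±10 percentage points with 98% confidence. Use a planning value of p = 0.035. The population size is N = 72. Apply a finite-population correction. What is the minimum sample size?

15

For a proportion with margin E = 0.1 at 98% confidence, z = 2.326.
n = p̂(1−p̂)(z/E)² = 0.035 × 0.965 × (2.326/0.1)² = 18.27 — call this n₀.
Finite-population correction with N = 72: n = n₀ / (1 + (n₀−1)/N) = 18.27 / 1.24 = 14.73
Round up: n = 15.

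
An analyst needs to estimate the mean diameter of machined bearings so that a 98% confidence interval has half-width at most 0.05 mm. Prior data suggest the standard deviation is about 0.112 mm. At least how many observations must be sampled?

28

For a mean, the margin of error is E = z·σ/√n, so n = (zσ/E)².
At 98% confidence, z = 2.326.
n = (2.326 × 0.112 / 0.05)² = 27.15
Round up: n = 28.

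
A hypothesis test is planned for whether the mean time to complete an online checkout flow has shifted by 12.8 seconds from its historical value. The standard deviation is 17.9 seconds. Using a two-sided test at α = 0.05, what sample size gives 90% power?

21

For a one-sample z-test, n = ((z_{α/2} + z_β)·σ/δ)².
z_{α/2} = 1.960 (two-sided α = 0.05); z_β = 1.282 (power 90% → β = 0.1).
n = (3.242 × 17.9 / 12.8)² = 20.55
Round up: n = 21.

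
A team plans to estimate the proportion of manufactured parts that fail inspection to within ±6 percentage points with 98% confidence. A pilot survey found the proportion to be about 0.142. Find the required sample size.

For a proportion with margin E = 0.06 at 98% confidence, z = 2.326.
n = p̂(1−p̂)(z/E)² = 0.142 × 0.858 × (2.326/0.06)² = 183.10
Round up: n = 184.

184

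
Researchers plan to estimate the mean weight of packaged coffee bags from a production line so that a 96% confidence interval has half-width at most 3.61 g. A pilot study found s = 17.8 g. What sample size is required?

103

For a mean, the margin of error is E = z·σ/√n, so n = (zσ/E)².
At 96% confidence, z = 2.054.
n = (2.054 × 17.8 / 3.61)² = 102.57
Round up: n = 103.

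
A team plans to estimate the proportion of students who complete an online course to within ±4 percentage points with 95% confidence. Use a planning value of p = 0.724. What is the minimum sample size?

For a proportion with margin E = 0.04 at 95% confidence, z = 1.960.
n = p̂(1−p̂)(z/E)² = 0.724 × 0.276 × (1.960/0.04)² = 479.78
Round up: n = 480.

n = 480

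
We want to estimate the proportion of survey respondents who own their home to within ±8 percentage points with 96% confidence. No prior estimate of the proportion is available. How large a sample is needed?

165

For a proportion with margin E = 0.08 at 96% confidence, z = 2.054.
With no prior estimate, use p = 0.5, which maximizes p(1−p) at 0.25.
n = 0.25 × (z/E)² = 0.25 × (2.054/0.08)² = 164.80
Round up: n = 165.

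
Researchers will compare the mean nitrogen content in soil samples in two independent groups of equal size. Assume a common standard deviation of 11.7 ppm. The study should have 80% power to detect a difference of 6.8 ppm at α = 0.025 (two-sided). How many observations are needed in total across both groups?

For two equal groups, n per group = 2·((z_{α/2} + z_β)·σ/δ)².
z_{α/2} = 2.241; z_β = 0.842 (power 80%).
n = 2 × (3.083 × 11.7 / 6.8)² = 2 × 28.14 = 56.28
Round up: n = 57 per group.
Total across both groups: 2 × 57 = 114.

114 total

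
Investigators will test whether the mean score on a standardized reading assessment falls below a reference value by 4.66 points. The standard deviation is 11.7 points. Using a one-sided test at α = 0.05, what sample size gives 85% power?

46

For a one-sample z-test, n = ((z_α + z_β)·σ/δ)².
z_α = 1.645 (one-sided α = 0.05); z_β = 1.036 (power 85% → β = 0.15).
n = (2.681 × 11.7 / 4.66)² = 45.31
Round up: n = 46.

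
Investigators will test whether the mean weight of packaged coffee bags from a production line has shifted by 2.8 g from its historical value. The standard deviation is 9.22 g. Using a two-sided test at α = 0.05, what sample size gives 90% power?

n = 114

For a one-sample z-test, n = ((z_{α/2} + z_β)·σ/δ)².
z_{α/2} = 1.960 (two-sided α = 0.05); z_β = 1.282 (power 90% → β = 0.1).
n = (3.242 × 9.22 / 2.8)² = 113.97
Round up: n = 114.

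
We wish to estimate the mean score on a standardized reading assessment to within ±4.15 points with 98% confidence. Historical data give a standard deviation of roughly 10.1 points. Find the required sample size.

For a mean, the margin of error is E = z·σ/√n, so n = (zσ/E)².
At 98% confidence, z = 2.326.
n = (2.326 × 10.1 / 4.15)² = 32.05
Round up: n = 33.

33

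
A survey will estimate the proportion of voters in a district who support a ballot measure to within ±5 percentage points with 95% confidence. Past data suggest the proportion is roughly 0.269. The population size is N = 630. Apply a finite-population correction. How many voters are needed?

205

For a proportion with margin E = 0.05 at 95% confidence, z = 1.960.
n = p̂(1−p̂)(z/E)² = 0.269 × 0.731 × (1.960/0.05)² = 302.16 — call this n₀.
Finite-population correction with N = 630: n = n₀ / (1 + (n₀−1)/N) = 302.16 / 1.478 = 204.44
Round up: n = 205.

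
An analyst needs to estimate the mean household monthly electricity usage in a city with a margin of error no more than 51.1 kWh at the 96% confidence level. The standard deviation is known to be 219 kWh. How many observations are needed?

n = 78

For a mean, the margin of error is E = z·σ/√n, so n = (zσ/E)².
At 96% confidence, z = 2.054.
n = (2.054 × 219 / 51.1)² = 77.49
Round up: n = 78.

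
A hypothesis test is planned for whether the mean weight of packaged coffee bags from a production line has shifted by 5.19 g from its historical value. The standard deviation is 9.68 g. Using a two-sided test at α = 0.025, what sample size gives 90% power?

44

For a one-sample z-test, n = ((z_{α/2} + z_β)·σ/δ)².
z_{α/2} = 2.241 (two-sided α = 0.025); z_β = 1.282 (power 90% → β = 0.1).
n = (3.523 × 9.68 / 5.19)² = 43.18
Round up: n = 44.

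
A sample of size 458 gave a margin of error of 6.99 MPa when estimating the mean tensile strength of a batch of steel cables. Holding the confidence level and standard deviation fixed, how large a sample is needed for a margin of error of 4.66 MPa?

n = 1031

Margin of error scales as 1/√n, so n₂ = n₁·(E₁/E₂)².
n₂ = 458 × (6.99/4.66)² = 458 × 2.25 = 1030.50
Round up: n₂ = 1031.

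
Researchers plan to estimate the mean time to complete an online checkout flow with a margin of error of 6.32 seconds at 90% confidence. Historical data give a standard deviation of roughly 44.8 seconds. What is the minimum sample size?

136

For a mean, the margin of error is E = z·σ/√n, so n = (zσ/E)².
At 90% confidence, z = 1.645.
n = (1.645 × 44.8 / 6.32)² = 135.97
Round up: n = 136.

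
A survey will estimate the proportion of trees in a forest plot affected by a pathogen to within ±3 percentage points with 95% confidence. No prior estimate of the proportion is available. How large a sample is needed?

For a proportion with margin E = 0.03 at 95% confidence, z = 1.960.
With no prior estimate, use p = 0.5, which maximizes p(1−p) at 0.25.
n = 0.25 × (z/E)² = 0.25 × (1.960/0.03)² = 1067.11
Round up: n = 1068.

n = 1068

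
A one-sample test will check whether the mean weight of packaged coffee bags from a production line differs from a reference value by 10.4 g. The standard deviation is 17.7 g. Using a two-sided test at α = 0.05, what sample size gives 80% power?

For a one-sample z-test, n = ((z_{α/2} + z_β)·σ/δ)².
z_{α/2} = 1.960 (two-sided α = 0.05); z_β = 0.842 (power 80% → β = 0.2).
n = (2.802 × 17.7 / 10.4)² = 22.74
Round up: n = 23.

n = 23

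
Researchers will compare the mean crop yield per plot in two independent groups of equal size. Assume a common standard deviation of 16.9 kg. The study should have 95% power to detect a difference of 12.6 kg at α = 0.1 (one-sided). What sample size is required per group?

For two equal groups, n per group = 2·((z_α + z_β)·σ/δ)².
z_α = 1.282; z_β = 1.645 (power 95%).
n = 2 × (2.927 × 16.9 / 12.6)² = 2 × 15.41 = 30.82
Round up: n = 31 per group.

31 per group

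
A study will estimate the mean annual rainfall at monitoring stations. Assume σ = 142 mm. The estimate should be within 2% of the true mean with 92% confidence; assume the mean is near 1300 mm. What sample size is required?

92

For a mean, the margin of error is E = z·σ/√n, so n = (zσ/E)².
At 92% confidence, z = 1.751.
E = 2% of 1300 = 26 mm.
n = (1.751 × 142 / 26)² = 91.45
Round up: n = 92.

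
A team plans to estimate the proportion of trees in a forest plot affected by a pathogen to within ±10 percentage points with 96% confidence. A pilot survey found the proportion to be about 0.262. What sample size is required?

82

For a proportion with margin E = 0.1 at 96% confidence, z = 2.054.
n = p̂(1−p̂)(z/E)² = 0.262 × 0.738 × (2.054/0.1)² = 81.58
Round up: n = 82.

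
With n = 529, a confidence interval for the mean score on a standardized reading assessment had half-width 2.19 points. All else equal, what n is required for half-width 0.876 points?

Margin of error scales as 1/√n, so n₂ = n₁·(E₁/E₂)².
n₂ = 529 × (2.19/0.876)² = 529 × 6.25 = 3306.25
Round up: n₂ = 3307.

3307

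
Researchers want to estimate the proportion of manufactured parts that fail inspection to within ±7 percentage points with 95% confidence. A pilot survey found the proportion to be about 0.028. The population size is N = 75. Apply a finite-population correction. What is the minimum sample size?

For a proportion with margin E = 0.07 at 95% confidence, z = 1.960.
n = p̂(1−p̂)(z/E)² = 0.028 × 0.972 × (1.960/0.07)² = 21.34 — call this n₀.
Finite-population correction with N = 75: n = n₀ / (1 + (n₀−1)/N) = 21.34 / 1.271 = 16.79
Round up: n = 17.

17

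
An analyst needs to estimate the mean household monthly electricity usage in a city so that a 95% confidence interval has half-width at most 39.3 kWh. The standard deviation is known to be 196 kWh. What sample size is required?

96

For a mean, the margin of error is E = z·σ/√n, so n = (zσ/E)².
At 95% confidence, z = 1.960.
n = (1.960 × 196 / 39.3)² = 95.55
Round up: n = 96.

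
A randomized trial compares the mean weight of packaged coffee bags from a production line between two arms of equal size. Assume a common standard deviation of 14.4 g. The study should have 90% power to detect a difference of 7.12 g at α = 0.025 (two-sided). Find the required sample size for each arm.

For two equal groups, n per group = 2·((z_{α/2} + z_β)·σ/δ)².
z_{α/2} = 2.241; z_β = 1.282 (power 90%).
n = 2 × (3.523 × 14.4 / 7.12)² = 2 × 50.77 = 101.54
Round up: n = 102 per group.

102 per group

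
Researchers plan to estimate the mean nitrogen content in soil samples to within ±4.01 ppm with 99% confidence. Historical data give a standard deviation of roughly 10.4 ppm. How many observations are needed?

For a mean, the margin of error is E = z·σ/√n, so n = (zσ/E)².
At 99% confidence, z = 2.576.
n = (2.576 × 10.4 / 4.01)² = 44.63
Round up: n = 45.

n = 45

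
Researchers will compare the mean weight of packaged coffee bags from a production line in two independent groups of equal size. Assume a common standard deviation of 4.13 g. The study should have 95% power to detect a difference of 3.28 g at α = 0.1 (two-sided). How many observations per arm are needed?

For two equal groups, n per group = 2·((z_{α/2} + z_β)·σ/δ)².
z_{α/2} = 1.645; z_β = 1.645 (power 95%).
n = 2 × (3.290 × 4.13 / 3.28)² = 2 × 17.16 = 34.32
Round up: n = 35 per group.

35 per group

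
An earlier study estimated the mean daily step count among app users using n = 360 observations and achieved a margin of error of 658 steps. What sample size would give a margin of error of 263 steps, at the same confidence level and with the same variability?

2254

Margin of error scales as 1/√n, so n₂ = n₁·(E₁/E₂)².
n₂ = 360 × (658/263)² = 360 × 6.26 = 2253.60
Round up: n₂ = 2254.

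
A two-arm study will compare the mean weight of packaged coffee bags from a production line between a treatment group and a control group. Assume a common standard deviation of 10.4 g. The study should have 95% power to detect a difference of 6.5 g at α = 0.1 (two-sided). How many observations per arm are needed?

For two equal groups, n per group = 2·((z_{α/2} + z_β)·σ/δ)².
z_{α/2} = 1.645; z_β = 1.645 (power 95%).
n = 2 × (3.290 × 10.4 / 6.5)² = 2 × 27.71 = 55.42
Round up: n = 56 per group.

56 per group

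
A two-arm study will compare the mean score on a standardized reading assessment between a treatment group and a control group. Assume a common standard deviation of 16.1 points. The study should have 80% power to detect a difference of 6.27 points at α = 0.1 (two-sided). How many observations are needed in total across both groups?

For two equal groups, n per group = 2·((z_{α/2} + z_β)·σ/δ)².
z_{α/2} = 1.645; z_β = 0.842 (power 80%).
n = 2 × (2.487 × 16.1 / 6.27)² = 2 × 40.78 = 81.56
Round up: n = 82 per group.
Total across both groups: 2 × 82 = 164.

164 total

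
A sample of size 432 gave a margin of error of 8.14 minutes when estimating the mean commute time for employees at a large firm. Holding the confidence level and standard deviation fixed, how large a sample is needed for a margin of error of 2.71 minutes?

n = 3898

Margin of error scales as 1/√n, so n₂ = n₁·(E₁/E₂)².
n₂ = 432 × (8.14/2.71)² = 432 × 9.022 = 3897.50
Round up: n₂ = 3898.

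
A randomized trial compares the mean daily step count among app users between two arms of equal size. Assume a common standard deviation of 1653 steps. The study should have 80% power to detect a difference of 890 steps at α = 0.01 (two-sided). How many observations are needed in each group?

81 per group

For two equal groups, n per group = 2·((z_{α/2} + z_β)·σ/δ)².
z_{α/2} = 2.576; z_β = 0.842 (power 80%).
n = 2 × (3.418 × 1653 / 890)² = 2 × 40.30 = 80.60
Round up: n = 81 per group.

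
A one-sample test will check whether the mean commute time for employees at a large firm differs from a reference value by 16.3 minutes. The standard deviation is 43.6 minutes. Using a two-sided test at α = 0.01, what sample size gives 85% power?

For a one-sample z-test, n = ((z_{α/2} + z_β)·σ/δ)².
z_{α/2} = 2.576 (two-sided α = 0.01); z_β = 1.036 (power 85% → β = 0.15).
n = (3.612 × 43.6 / 16.3)² = 93.35
Round up: n = 94.

94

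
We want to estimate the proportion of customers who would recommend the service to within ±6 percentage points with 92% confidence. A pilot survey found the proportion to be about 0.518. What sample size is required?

n = 213

For a proportion with margin E = 0.06 at 92% confidence, z = 1.751.
n = p̂(1−p̂)(z/E)² = 0.518 × 0.482 × (1.751/0.06)² = 212.64
Round up: n = 213.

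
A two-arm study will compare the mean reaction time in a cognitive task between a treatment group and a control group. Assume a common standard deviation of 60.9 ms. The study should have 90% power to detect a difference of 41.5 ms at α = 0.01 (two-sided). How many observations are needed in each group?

65 per group

For two equal groups, n per group = 2·((z_{α/2} + z_β)·σ/δ)².
z_{α/2} = 2.576; z_β = 1.282 (power 90%).
n = 2 × (3.858 × 60.9 / 41.5)² = 2 × 32.05 = 64.10
Round up: n = 65 per group.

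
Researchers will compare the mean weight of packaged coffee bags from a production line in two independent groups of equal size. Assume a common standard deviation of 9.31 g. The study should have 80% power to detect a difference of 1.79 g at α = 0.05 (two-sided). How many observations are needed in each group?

For two equal groups, n per group = 2·((z_{α/2} + z_β)·σ/δ)².
z_{α/2} = 1.960; z_β = 0.842 (power 80%).
n = 2 × (2.802 × 9.31 / 1.79)² = 2 × 212.39 = 424.78
Round up: n = 425 per group.

425 per group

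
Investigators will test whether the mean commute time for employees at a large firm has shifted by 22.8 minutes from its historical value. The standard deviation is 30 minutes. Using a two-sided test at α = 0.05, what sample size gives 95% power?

23

For a one-sample z-test, n = ((z_{α/2} + z_β)·σ/δ)².
z_{α/2} = 1.960 (two-sided α = 0.05); z_β = 1.645 (power 95% → β = 0.05).
n = (3.605 × 30 / 22.8)² = 22.50
Round up: n = 23.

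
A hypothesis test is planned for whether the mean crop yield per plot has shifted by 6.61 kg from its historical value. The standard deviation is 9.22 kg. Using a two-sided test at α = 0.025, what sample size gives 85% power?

21

For a one-sample z-test, n = ((z_{α/2} + z_β)·σ/δ)².
z_{α/2} = 2.241 (two-sided α = 0.025); z_β = 1.036 (power 85% → β = 0.15).
n = (3.277 × 9.22 / 6.61)² = 20.89
Round up: n = 21.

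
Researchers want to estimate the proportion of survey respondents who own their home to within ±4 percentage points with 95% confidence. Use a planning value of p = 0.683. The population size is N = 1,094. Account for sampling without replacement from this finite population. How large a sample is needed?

For a proportion with margin E = 0.04 at 95% confidence, z = 1.960.
n = p̂(1−p̂)(z/E)² = 0.683 × 0.317 × (1.960/0.04)² = 519.84 — call this n₀.
Finite-population correction with N = 1,094: n = n₀ / (1 + (n₀−1)/N) = 519.84 / 1.474 = 352.67
Round up: n = 353.

353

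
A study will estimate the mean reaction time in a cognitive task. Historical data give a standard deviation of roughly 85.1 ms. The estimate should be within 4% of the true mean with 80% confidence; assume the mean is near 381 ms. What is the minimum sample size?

n = 52

For a mean, the margin of error is E = z·σ/√n, so n = (zσ/E)².
At 80% confidence, z = 1.282.
E = 4% of 381 = 15.24 ms.
n = (1.282 × 85.1 / 15.24)² = 51.25
Round up: n = 52.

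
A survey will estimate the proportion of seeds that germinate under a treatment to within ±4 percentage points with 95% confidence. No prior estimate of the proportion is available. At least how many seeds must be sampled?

For a proportion with margin E = 0.04 at 95% confidence, z = 1.960.
With no prior estimate, use p = 0.5, which maximizes p(1−p) at 0.25.
n = 0.25 × (z/E)² = 0.25 × (1.960/0.04)² = 600.25
Round up: n = 601.

601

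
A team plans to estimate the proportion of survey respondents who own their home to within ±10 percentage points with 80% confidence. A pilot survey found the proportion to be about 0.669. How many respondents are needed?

For a proportion with margin E = 0.1 at 80% confidence, z = 1.282.
n = p̂(1−p̂)(z/E)² = 0.669 × 0.331 × (1.282/0.1)² = 36.39
Round up: n = 37.

37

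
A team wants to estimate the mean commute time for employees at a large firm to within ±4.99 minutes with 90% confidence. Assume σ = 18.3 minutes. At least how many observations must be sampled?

n = 37

For a mean, the margin of error is E = z·σ/√n, so n = (zσ/E)².
At 90% confidence, z = 1.645.
n = (1.645 × 18.3 / 4.99)² = 36.39
Round up: n = 37.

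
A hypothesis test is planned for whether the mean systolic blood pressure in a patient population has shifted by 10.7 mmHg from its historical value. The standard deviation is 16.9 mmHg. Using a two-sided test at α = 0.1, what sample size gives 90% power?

For a one-sample z-test, n = ((z_{α/2} + z_β)·σ/δ)².
z_{α/2} = 1.645 (two-sided α = 0.1); z_β = 1.282 (power 90% → β = 0.1).
n = (2.927 × 16.9 / 10.7)² = 21.37
Round up: n = 22.

22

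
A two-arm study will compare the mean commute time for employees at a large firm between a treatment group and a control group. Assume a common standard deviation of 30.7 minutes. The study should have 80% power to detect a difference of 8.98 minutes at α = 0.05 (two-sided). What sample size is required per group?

184 per group

For two equal groups, n per group = 2·((z_{α/2} + z_β)·σ/δ)².
z_{α/2} = 1.960; z_β = 0.842 (power 80%).
n = 2 × (2.802 × 30.7 / 8.98)² = 2 × 91.76 = 183.52
Round up: n = 184 per group.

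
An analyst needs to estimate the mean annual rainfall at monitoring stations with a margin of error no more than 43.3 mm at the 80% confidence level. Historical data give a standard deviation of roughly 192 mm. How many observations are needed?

For a mean, the margin of error is E = z·σ/√n, so n = (zσ/E)².
At 80% confidence, z = 1.282.
n = (1.282 × 192 / 43.3)² = 32.31
Round up: n = 33.

n = 33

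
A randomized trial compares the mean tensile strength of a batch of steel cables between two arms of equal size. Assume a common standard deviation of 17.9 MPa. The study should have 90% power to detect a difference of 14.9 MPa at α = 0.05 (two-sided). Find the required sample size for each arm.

31 per group

For two equal groups, n per group = 2·((z_{α/2} + z_β)·σ/δ)².
z_{α/2} = 1.960; z_β = 1.282 (power 90%).
n = 2 × (3.242 × 17.9 / 14.9)² = 2 × 15.17 = 30.34
Round up: n = 31 per group.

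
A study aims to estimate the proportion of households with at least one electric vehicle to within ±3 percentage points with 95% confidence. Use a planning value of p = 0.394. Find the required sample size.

For a proportion with margin E = 0.03 at 95% confidence, z = 1.960.
n = p̂(1−p̂)(z/E)² = 0.394 × 0.606 × (1.960/0.03)² = 1019.15
Round up: n = 1020.

n = 1020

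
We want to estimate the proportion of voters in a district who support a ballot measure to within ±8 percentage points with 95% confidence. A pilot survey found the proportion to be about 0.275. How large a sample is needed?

120

For a proportion with margin E = 0.08 at 95% confidence, z = 1.960.
n = p̂(1−p̂)(z/E)² = 0.275 × 0.725 × (1.960/0.08)² = 119.67
Round up: n = 120.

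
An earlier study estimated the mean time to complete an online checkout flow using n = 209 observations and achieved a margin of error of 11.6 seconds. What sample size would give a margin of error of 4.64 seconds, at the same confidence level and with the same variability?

Margin of error scales as 1/√n, so n₂ = n₁·(E₁/E₂)².
n₂ = 209 × (11.6/4.64)² = 209 × 6.25 = 1306.25
Round up: n₂ = 1307.

n = 1307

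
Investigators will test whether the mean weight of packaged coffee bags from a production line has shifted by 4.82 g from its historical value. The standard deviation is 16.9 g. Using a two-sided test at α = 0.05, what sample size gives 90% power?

n = 130

For a one-sample z-test, n = ((z_{α/2} + z_β)·σ/δ)².
z_{α/2} = 1.960 (two-sided α = 0.05); z_β = 1.282 (power 90% → β = 0.1).
n = (3.242 × 16.9 / 4.82)² = 129.21
Round up: n = 130.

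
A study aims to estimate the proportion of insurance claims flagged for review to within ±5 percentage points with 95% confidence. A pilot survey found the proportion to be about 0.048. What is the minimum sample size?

71

For a proportion with margin E = 0.05 at 95% confidence, z = 1.960.
n = p̂(1−p̂)(z/E)² = 0.048 × 0.952 × (1.960/0.05)² = 70.22
Round up: n = 71.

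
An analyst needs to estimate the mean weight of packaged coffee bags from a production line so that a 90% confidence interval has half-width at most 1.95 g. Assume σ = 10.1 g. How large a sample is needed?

73

For a mean, the margin of error is E = z·σ/√n, so n = (zσ/E)².
At 90% confidence, z = 1.645.
n = (1.645 × 10.1 / 1.95)² = 72.59
Round up: n = 73.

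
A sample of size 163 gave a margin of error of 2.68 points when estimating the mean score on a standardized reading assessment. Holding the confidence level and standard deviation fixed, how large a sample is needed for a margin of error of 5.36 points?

n = 41

Margin of error scales as 1/√n, so n₂ = n₁·(E₁/E₂)².
n₂ = 163 × (2.68/5.36)² = 163 × 0.25 = 40.75
Round up: n₂ = 41.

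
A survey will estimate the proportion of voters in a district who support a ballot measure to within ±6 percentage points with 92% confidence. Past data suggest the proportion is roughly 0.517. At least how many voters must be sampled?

For a proportion with margin E = 0.06 at 92% confidence, z = 1.751.
n = p̂(1−p̂)(z/E)² = 0.517 × 0.483 × (1.751/0.06)² = 212.67
Round up: n = 213.

213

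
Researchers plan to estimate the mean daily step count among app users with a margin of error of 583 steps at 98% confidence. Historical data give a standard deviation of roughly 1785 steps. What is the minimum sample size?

51

For a mean, the margin of error is E = z·σ/√n, so n = (zσ/E)².
At 98% confidence, z = 2.326.
n = (2.326 × 1785 / 583)² = 50.72
Round up: n = 51.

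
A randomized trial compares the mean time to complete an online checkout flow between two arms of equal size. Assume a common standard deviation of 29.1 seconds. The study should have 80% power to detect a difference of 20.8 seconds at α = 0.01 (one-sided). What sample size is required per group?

40 per group

For two equal groups, n per group = 2·((z_α + z_β)·σ/δ)².
z_α = 2.326; z_β = 0.842 (power 80%).
n = 2 × (3.168 × 29.1 / 20.8)² = 2 × 19.64 = 39.28
Round up: n = 40 per group.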